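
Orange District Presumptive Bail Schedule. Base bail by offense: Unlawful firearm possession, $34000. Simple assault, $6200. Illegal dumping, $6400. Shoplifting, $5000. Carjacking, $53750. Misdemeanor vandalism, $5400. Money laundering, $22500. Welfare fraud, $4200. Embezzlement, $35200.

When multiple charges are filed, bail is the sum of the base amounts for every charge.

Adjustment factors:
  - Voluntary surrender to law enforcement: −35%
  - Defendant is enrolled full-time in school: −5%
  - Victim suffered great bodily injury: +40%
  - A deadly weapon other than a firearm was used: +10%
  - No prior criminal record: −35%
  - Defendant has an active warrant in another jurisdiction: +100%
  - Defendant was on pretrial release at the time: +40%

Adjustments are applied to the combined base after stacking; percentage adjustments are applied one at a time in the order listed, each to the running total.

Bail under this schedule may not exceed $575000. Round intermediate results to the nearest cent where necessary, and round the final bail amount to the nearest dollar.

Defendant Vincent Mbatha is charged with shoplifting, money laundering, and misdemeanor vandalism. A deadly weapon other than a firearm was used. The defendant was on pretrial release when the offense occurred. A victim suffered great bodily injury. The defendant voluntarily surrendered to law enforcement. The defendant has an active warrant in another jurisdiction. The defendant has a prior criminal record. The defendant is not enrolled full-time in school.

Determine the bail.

Base amounts from the schedule: shoplifting $5000; money laundering $22500; misdemeanor vandalism $5400.
Stacking rule: sum of all bases. $5000 + $22500 + $5400 = $32900.
Voluntary surrender to law enforcement (−35%): $32900 × 0.65 = $21385.
Victim suffered great bodily injury (+40%): $21385 × 1.4 = $29939.
A deadly weapon other than a firearm was used (+10%): $29939 × 1.1 = $32932.90.
Defendant has an active warrant in another jurisdiction (+100%): $32932.90 × 2 = $65865.80.
Defendant was on pretrial release at the time (+40%): $65865.80 × 1.4 = $92212.12.
$92212.12 is within the $575000 maximum.
Rounded to the nearest dollar: $92212.

$92212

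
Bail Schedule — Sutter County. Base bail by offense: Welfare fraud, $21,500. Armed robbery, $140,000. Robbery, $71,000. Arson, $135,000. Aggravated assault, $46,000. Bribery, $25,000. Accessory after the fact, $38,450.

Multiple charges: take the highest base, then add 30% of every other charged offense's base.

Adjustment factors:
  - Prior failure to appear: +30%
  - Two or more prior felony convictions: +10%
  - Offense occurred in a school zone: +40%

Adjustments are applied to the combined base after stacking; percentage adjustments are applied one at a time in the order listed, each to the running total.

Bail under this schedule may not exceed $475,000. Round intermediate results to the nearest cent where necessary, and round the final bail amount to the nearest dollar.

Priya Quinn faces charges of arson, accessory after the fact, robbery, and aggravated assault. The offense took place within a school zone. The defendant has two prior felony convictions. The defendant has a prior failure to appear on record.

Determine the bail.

Base amounts from the schedule: arson $135,000; accessory after the fact $38,450; robbery $71,000; aggravated assault $46,000.
Stacking rule: highest base plus 30% of each additional charge. Highest is arson at $135,000. Additional: $38,450 × 30% = $11,535; $71,000 × 30% = $21,300; $46,000 × 30% = $13,800. Combined base = $135,000 + $46,635 = $181,635.
Prior failure to appear (+30%): $181,635 × 1.3 = $236,125.50.
Two or more prior felony convictions (+10%): $236,125.50 × 1.1 = $259,738.05.
Offense occurred in a school zone (+40%): $259,738.05 × 1.4 = $363,633.27.
$363,633.27 is within the $475,000 maximum.
Rounded to the nearest dollar: $363,633.

$363,633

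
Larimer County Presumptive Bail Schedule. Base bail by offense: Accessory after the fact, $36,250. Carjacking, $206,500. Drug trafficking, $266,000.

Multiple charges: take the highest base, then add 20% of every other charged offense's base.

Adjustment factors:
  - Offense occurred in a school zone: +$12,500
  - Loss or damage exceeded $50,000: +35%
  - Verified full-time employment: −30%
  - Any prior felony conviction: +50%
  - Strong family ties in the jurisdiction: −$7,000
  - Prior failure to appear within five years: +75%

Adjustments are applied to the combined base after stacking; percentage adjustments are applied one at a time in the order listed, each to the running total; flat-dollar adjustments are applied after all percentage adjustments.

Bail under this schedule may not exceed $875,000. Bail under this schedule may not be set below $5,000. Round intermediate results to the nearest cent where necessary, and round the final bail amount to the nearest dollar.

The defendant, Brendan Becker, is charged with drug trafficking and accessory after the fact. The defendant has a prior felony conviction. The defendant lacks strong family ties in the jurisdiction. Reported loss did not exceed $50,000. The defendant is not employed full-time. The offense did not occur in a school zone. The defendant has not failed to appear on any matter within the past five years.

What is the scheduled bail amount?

$409,875

Base amounts from the schedule: drug trafficking $266,000; accessory after the fact $36,250.
Stacking rule: highest base plus 20% of each additional charge. Highest is drug trafficking at $266,000. Additional: $36,250 × 20% = $7,250. Combined base = $266,000 + $7,250 = $273,250.
Any prior felony conviction (+50%): $273,250 × 1.5 = $409,875.
$409,875 is within the $875,000 maximum.
$409,875 is at or above the $5,000 minimum.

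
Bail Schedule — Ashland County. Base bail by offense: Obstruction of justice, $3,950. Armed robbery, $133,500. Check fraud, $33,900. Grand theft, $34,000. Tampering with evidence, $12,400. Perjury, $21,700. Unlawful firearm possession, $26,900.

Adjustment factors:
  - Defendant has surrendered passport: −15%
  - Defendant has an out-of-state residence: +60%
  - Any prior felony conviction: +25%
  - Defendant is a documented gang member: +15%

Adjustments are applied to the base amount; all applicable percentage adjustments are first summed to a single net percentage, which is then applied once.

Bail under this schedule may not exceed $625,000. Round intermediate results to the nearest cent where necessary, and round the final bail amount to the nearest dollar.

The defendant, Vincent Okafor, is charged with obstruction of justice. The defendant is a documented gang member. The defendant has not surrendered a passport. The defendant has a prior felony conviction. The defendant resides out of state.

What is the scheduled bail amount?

Base amounts from the schedule: obstruction of justice $3,950.
Single charge. Combined base = $3,950.
Net percentage adjustment: +60% +25% +15% = +100%. $3,950 × 2 = $7,900.
$7,900 is within the $625,000 maximum.

$7,900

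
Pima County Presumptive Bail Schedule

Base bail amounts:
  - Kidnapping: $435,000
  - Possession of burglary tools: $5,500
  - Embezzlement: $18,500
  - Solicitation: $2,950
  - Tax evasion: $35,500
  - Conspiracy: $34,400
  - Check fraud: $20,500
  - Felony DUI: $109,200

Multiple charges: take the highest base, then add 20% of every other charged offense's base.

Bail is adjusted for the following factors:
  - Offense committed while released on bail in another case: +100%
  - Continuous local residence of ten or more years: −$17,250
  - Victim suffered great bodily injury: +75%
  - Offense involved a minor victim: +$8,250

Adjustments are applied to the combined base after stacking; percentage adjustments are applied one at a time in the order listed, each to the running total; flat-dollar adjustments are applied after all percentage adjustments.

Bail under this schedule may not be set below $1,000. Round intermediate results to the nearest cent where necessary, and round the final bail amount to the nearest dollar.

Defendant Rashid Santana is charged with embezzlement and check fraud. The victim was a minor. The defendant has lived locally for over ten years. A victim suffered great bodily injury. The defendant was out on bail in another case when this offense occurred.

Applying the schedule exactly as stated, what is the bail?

$75,700

Base amounts from the schedule: embezzlement $18,500; check fraud $20,500.
Stacking rule: highest base plus 20% of each additional charge. Highest is check fraud at $20,500. Additional: $18,500 × 20% = $3,700. Combined base = $20,500 + $3,700 = $24,200.
Offense committed while released on bail in another case (+100%): $24,200 × 2 = $48,400.
Victim suffered great bodily injury (+75%): $48,400 × 1.75 = $84,700.
Continuous local residence of ten or more years (−$17,250 flat): $84,700 − $17,250 = $67,450.
Offense involved a minor victim (+$8,250 flat): $67,450 + $8,250 = $75,700.
$75,700 is at or above the $1,000 minimum.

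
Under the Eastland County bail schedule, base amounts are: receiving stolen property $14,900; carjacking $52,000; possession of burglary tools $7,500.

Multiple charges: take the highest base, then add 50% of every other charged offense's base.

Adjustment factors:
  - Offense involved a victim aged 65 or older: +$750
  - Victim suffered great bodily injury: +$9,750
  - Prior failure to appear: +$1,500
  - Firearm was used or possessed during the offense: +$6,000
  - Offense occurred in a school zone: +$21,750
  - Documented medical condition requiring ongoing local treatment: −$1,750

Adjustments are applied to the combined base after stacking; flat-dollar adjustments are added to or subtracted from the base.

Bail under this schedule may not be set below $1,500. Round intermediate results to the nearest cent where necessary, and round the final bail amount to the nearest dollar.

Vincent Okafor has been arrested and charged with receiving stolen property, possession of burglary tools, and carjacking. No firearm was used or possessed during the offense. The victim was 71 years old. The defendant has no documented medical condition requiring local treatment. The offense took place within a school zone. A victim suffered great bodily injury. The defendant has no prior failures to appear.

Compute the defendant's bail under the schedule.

$95,450

Base amounts from the schedule: receiving stolen property $14,900; possession of burglary tools $7,500; carjacking $52,000.
Stacking rule: highest base plus 50% of each additional charge. Highest is carjacking at $52,000. Additional: $14,900 × 50% = $7,450; $7,500 × 50% = $3,750. Combined base = $52,000 + $11,200 = $63,200.
Offense involved a victim aged 65 or older (+$750 flat): $63,200 + $750 = $63,950.
Victim suffered great bodily injury (+$9,750 flat): $63,950 + $9,750 = $73,700.
Offense occurred in a school zone (+$21,750 flat): $73,700 + $21,750 = $95,450.
$95,450 is at or above the $1,500 minimum.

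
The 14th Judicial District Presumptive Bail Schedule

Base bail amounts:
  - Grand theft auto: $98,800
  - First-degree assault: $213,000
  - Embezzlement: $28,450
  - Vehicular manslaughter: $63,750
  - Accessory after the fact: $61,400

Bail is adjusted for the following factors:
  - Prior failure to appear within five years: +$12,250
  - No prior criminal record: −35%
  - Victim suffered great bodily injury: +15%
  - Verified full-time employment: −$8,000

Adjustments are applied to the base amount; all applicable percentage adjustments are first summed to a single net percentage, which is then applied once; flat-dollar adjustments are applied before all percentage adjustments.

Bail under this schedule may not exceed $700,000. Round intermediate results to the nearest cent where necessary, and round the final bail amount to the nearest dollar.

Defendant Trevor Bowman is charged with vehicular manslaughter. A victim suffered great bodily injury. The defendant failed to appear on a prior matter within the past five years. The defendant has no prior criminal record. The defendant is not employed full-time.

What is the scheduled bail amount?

$60,800

Base amounts from the schedule: vehicular manslaughter $63,750.
Single charge. Combined base = $63,750.
Prior failure to appear within five years (+$12,250 flat): $63,750 + $12,250 = $76,000.
Net percentage adjustment: −35% +15% = −20%. $76,000 × 0.8 = $60,800.
$60,800 is within the $700,000 maximum.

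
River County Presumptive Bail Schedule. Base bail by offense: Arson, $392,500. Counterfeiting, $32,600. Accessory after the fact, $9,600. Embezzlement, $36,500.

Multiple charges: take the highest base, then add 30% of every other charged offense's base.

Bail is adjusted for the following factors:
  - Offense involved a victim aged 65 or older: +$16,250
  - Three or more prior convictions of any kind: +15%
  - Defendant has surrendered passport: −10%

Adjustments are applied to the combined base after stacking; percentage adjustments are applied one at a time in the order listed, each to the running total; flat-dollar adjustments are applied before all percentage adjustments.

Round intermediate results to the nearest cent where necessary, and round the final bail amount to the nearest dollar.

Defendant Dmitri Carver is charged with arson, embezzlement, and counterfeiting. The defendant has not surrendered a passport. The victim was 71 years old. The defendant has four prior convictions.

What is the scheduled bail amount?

Base amounts from the schedule: arson $392,500; embezzlement $36,500; counterfeiting $32,600.
Stacking rule: highest base plus 30% of each additional charge. Highest is arson at $392,500. Additional: $36,500 × 30% = $10,950; $32,600 × 30% = $9,780. Combined base = $392,500 + $20,730 = $413,230.
Offense involved a victim aged 65 or older (+$16,250 flat): $413,230 + $16,250 = $429,480.
Three or more prior convictions of any kind (+15%): $429,480 × 1.15 = $493,902.

$493,902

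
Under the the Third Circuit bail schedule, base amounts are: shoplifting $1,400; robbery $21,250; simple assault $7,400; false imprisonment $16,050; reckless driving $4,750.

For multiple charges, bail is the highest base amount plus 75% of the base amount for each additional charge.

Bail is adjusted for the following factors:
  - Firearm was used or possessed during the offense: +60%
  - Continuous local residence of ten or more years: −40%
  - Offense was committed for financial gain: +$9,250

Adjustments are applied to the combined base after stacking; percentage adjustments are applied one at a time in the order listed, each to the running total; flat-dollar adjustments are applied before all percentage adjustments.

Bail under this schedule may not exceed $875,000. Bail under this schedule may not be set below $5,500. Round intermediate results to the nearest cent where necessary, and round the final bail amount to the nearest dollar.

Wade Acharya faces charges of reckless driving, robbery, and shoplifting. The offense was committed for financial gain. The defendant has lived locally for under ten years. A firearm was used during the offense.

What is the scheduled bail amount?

Base amounts from the schedule: reckless driving $4,750; robbery $21,250; shoplifting $1,400.
Stacking rule: highest base plus 75% of each additional charge. Highest is robbery at $21,250. Additional: $4,750 × 75% = $3,562.50; $1,400 × 75% = $1,050. Combined base = $21,250 + $4,612.50 = $25,862.50.
Offense was committed for financial gain (+$9,250 flat): $25,862.50 + $9,250 = $35,112.50.
Firearm was used or possessed during the offense (+60%): $35,112.50 × 1.6 = $56,180.
$56,180 is within the $875,000 maximum.
$56,180 is at or above the $5,500 minimum.

$56,180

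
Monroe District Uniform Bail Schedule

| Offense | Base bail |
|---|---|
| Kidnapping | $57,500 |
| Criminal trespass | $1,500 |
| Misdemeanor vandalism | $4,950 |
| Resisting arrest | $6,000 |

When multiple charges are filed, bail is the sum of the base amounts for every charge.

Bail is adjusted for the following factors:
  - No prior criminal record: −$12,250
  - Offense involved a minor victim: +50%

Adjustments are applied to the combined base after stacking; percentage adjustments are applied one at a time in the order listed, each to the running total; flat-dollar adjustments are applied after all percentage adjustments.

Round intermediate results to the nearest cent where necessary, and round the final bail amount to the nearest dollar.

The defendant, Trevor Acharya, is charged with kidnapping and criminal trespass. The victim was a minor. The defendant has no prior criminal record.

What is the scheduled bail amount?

Base amounts from the schedule: kidnapping $57,500; criminal trespass $1,500.
Stacking rule: sum of all bases. $57,500 + $1,500 = $59,000.
Offense involved a minor victim (+50%): $59,000 × 1.5 = $88,500.
No prior criminal record (−$12,250 flat): $88,500 − $12,250 = $76,250.

$76,250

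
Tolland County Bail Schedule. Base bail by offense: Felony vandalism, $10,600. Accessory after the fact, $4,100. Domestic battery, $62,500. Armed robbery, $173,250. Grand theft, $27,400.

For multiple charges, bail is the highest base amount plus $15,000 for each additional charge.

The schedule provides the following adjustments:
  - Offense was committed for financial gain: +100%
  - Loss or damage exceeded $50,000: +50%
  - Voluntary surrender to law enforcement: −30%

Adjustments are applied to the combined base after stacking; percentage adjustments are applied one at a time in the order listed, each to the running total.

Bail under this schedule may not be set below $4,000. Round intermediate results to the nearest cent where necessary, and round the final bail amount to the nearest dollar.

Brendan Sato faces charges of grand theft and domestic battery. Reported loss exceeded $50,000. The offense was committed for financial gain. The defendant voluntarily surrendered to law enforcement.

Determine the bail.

$162,750

Base amounts from the schedule: grand theft $27,400; domestic battery $62,500.
Stacking rule: highest base plus $15,000 per additional charge. Highest is domestic battery at $62,500; 1 additional charge → +$15,000. Combined base = $77,500.
Offense was committed for financial gain (+100%): $77,500 × 2 = $155,000.
Loss or damage exceeded $50,000 (+50%): $155,000 × 1.5 = $232,500.
Voluntary surrender to law enforcement (−30%): $232,500 × 0.7 = $162,750.
$162,750 is at or above the $4,000 minimum.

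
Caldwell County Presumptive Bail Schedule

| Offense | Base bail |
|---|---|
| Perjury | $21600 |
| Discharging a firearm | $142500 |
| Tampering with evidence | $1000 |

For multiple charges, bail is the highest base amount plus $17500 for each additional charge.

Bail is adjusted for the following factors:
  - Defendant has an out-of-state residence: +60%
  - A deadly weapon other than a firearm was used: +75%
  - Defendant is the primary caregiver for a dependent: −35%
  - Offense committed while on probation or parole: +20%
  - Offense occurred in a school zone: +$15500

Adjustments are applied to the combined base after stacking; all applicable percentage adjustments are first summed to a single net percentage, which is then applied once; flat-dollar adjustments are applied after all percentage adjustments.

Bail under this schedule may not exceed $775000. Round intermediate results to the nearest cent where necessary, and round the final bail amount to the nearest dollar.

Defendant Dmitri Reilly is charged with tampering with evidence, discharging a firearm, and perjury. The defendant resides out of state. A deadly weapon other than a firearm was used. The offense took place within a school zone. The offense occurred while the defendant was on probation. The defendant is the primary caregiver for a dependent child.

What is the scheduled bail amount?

$406000

Base amounts from the schedule: tampering with evidence $1000; discharging a firearm $142500; perjury $21600.
Stacking rule: highest base plus $17500 per additional charge. Highest is discharging a firearm at $142500; 2 additional charges → +$35000. Combined base = $177500.
Net percentage adjustment: +60% +75% −35% +20% = +120%. $177500 × 2.2 = $390500.
Offense occurred in a school zone (+$15500 flat): $390500 + $15500 = $406000.
$406000 is within the $775000 maximum.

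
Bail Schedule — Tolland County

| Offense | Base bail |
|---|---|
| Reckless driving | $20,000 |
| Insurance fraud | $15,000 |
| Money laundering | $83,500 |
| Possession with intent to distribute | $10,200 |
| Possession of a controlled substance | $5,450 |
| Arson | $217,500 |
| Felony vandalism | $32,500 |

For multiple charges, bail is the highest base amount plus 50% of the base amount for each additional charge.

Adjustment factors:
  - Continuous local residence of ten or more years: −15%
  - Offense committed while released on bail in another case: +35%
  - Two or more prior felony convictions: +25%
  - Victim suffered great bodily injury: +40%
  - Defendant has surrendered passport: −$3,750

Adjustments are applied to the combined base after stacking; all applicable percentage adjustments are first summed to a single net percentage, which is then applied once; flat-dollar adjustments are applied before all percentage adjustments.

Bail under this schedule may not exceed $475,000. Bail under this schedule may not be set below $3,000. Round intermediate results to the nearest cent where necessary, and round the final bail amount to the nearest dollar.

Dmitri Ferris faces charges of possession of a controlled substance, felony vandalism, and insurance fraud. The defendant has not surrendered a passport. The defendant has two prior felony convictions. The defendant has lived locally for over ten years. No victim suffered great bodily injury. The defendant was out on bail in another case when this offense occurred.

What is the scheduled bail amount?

Base amounts from the schedule: possession of a controlled substance $5,450; felony vandalism $32,500; insurance fraud $15,000.
Stacking rule: highest base plus 50% of each additional charge. Highest is felony vandalism at $32,500. Additional: $5,450 × 50% = $2,725; $15,000 × 50% = $7,500. Combined base = $32,500 + $10,225 = $42,725.
Net percentage adjustment: −15% +35% +25% = +45%. $42,725 × 1.45 = $61,951.25.
$61,951.25 is within the $475,000 maximum.
$61,951.25 is at or above the $3,000 minimum.
Rounded to the nearest dollar: $61,951.

$61,951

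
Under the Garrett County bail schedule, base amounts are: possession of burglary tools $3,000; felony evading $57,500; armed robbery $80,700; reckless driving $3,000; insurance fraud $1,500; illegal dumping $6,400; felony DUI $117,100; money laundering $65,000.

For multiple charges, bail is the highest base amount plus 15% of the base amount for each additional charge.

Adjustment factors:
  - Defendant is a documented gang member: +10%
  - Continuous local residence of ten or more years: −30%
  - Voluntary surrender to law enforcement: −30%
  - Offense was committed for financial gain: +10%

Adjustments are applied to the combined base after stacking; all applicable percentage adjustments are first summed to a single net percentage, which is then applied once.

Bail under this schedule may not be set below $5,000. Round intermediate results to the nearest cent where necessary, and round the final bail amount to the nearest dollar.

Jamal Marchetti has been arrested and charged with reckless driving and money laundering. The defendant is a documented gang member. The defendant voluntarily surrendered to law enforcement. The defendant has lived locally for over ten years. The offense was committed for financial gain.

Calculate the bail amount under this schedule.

Base amounts from the schedule: reckless driving $3,000; money laundering $65,000.
Stacking rule: highest base plus 15% of each additional charge. Highest is money laundering at $65,000. Additional: $3,000 × 15% = $450. Combined base = $65,000 + $450 = $65,450.
Net percentage adjustment: +10% −30% −30% +10% = −40%. $65,450 × 0.6 = $39,270.
$39,270 is at or above the $5,000 minimum.

$39,270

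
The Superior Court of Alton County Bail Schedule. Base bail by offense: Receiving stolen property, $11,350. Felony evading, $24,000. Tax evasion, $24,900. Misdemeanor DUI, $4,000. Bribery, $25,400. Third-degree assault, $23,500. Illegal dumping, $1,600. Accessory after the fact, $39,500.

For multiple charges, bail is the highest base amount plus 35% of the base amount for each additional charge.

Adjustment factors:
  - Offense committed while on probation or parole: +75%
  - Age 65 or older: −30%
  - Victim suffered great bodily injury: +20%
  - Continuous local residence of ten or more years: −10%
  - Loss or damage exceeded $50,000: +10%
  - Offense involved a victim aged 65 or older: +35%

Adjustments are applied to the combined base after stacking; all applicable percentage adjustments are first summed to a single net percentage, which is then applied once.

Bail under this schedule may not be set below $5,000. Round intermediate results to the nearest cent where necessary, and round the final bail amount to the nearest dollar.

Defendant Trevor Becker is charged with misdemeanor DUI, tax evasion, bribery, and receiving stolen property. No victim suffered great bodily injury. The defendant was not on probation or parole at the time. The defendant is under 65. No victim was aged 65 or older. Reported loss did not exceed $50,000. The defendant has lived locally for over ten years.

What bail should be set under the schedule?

$35,539

Base amounts from the schedule: misdemeanor DUI $4,000; tax evasion $24,900; bribery $25,400; receiving stolen property $11,350.
Stacking rule: highest base plus 35% of each additional charge. Highest is bribery at $25,400. Additional: $4,000 × 35% = $1,400; $24,900 × 35% = $8,715; $11,350 × 35% = $3,972.50. Combined base = $25,400 + $14,087.50 = $39,487.50.
Continuous local residence of ten or more years (−10%): $39,487.50 × 0.9 = $35,538.75.
$35,538.75 is at or above the $5,000 minimum.
Rounded to the nearest dollar: $35,539.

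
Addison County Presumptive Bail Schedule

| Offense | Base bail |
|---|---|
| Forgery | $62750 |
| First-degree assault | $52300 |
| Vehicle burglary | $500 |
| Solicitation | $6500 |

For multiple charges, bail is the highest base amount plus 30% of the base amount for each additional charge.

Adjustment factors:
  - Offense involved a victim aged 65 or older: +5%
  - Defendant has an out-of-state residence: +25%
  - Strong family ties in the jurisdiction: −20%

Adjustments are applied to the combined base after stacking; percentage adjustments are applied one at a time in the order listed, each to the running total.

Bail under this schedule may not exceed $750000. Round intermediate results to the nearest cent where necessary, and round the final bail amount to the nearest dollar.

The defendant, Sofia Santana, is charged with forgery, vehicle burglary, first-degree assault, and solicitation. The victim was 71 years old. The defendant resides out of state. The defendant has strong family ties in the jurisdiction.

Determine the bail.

$84567

Base amounts from the schedule: forgery $62750; vehicle burglary $500; first-degree assault $52300; solicitation $6500.
Stacking rule: highest base plus 30% of each additional charge. Highest is forgery at $62750. Additional: $500 × 30% = $150; $52300 × 30% = $15690; $6500 × 30% = $1950. Combined base = $62750 + $17790 = $80540.
Offense involved a victim aged 65 or older (+5%): $80540 × 1.05 = $84567.
Defendant has an out-of-state residence (+25%): $84567 × 1.25 = $105708.75.
Strong family ties in the jurisdiction (−20%): $105708.75 × 0.8 = $84567.
$84567 is within the $750000 maximum.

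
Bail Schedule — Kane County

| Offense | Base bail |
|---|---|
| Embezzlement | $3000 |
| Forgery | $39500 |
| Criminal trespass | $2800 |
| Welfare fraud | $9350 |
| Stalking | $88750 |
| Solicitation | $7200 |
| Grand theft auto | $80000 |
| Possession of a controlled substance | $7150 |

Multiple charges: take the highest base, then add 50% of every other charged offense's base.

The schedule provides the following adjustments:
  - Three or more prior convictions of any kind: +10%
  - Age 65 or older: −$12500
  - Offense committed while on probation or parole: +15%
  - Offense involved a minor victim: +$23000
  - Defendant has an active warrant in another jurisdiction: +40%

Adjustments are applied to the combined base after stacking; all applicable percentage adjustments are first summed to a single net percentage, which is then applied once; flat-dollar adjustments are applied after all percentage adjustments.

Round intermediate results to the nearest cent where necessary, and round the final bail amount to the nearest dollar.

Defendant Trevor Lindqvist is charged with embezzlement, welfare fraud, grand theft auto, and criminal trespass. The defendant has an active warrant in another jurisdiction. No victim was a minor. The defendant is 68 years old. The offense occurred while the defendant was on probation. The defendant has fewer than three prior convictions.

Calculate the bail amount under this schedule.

$123241

Base amounts from the schedule: embezzlement $3000; welfare fraud $9350; grand theft auto $80000; criminal trespass $2800.
Stacking rule: highest base plus 50% of each additional charge. Highest is grand theft auto at $80000. Additional: $3000 × 50% = $1500; $9350 × 50% = $4675; $2800 × 50% = $1400. Combined base = $80000 + $7575 = $87575.
Net percentage adjustment: +15% +40% = +55%. $87575 × 1.55 = $135741.25.
Age 65 or older (−$12500 flat): $135741.25 − $12500 = $123241.25.
Rounded to the nearest dollar: $123241.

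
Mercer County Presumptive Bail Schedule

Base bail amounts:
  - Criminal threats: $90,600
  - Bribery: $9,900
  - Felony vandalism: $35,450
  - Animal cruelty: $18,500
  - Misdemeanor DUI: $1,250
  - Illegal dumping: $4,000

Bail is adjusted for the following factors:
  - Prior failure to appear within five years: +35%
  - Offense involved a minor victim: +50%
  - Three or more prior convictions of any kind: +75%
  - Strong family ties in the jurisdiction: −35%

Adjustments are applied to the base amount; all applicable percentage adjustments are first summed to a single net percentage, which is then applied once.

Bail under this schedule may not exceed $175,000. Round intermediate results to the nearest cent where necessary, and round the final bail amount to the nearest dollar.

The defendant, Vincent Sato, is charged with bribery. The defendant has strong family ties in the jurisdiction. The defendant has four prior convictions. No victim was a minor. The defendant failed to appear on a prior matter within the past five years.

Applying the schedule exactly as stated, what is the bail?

Base amounts from the schedule: bribery $9,900.
Single charge. Combined base = $9,900.
Net percentage adjustment: +35% +75% −35% = +75%. $9,900 × 1.75 = $17,325.
$17,325 is within the $175,000 maximum.

$17,325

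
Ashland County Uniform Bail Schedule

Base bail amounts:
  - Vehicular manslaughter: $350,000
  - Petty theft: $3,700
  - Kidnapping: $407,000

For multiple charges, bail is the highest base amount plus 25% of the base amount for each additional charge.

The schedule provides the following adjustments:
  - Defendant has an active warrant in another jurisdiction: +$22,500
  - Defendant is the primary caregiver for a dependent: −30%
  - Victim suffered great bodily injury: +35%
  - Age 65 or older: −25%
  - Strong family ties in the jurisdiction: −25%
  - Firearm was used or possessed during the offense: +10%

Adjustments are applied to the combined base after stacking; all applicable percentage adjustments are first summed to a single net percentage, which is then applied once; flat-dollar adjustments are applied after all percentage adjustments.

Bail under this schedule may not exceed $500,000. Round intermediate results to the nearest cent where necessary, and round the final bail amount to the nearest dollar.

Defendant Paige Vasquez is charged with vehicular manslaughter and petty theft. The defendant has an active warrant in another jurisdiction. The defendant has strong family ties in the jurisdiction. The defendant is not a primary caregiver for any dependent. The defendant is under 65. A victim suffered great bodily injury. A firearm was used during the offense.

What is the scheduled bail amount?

$443,610

Base amounts from the schedule: vehicular manslaughter $350,000; petty theft $3,700.
Stacking rule: highest base plus 25% of each additional charge. Highest is vehicular manslaughter at $350,000. Additional: $3,700 × 25% = $925. Combined base = $350,000 + $925 = $350,925.
Net percentage adjustment: +35% −25% +10% = +20%. $350,925 × 1.2 = $421,110.
Defendant has an active warrant in another jurisdiction (+$22,500 flat): $421,110 + $22,500 = $443,610.
$443,610 is within the $500,000 maximum.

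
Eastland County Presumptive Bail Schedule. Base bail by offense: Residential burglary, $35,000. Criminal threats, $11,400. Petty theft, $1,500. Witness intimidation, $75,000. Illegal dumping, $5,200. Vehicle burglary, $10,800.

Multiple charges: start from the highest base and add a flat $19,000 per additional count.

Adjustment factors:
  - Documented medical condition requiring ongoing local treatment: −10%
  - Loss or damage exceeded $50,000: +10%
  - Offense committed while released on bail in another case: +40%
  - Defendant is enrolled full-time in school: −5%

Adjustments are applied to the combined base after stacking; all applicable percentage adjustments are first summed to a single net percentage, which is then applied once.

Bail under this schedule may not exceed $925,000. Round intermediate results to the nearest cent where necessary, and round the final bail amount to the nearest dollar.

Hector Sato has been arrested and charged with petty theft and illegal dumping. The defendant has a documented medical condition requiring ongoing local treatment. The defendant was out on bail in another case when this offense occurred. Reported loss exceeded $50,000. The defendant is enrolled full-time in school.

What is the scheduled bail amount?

Base amounts from the schedule: petty theft $1,500; illegal dumping $5,200.
Stacking rule: highest base plus $19,000 per additional charge. Highest is illegal dumping at $5,200; 1 additional charge → +$19,000. Combined base = $24,200.
Net percentage adjustment: −10% +10% +40% −5% = +35%. $24,200 × 1.35 = $32,670.
$32,670 is within the $925,000 maximum.

$32,670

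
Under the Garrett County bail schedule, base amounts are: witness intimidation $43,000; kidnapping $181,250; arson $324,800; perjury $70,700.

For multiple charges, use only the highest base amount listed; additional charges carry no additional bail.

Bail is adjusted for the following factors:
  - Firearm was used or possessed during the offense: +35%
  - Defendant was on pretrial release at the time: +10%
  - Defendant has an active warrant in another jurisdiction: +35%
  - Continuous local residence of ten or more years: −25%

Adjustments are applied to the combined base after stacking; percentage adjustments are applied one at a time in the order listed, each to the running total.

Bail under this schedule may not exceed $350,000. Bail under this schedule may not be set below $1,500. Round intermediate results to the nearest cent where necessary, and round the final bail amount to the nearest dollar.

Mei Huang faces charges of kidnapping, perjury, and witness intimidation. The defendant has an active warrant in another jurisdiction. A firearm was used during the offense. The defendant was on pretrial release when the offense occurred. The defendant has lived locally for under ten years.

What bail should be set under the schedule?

Base amounts from the schedule: kidnapping $181,250; perjury $70,700; witness intimidation $43,000.
Stacking rule: use the highest base only. Highest is kidnapping at $181,250. Combined base = $181,250.
Firearm was used or possessed during the offense (+35%): $181,250 × 1.35 = $244,687.50.
Defendant was on pretrial release at the time (+10%): $244,687.50 × 1.1 = $269,156.25.
Defendant has an active warrant in another jurisdiction (+35%): $269,156.25 × 1.35 = $363,360.94.
Result $363,360.94 exceeds the maximum of $350,000; bail is capped at $350,000.
$350,000 is at or above the $1,500 minimum.

$350,000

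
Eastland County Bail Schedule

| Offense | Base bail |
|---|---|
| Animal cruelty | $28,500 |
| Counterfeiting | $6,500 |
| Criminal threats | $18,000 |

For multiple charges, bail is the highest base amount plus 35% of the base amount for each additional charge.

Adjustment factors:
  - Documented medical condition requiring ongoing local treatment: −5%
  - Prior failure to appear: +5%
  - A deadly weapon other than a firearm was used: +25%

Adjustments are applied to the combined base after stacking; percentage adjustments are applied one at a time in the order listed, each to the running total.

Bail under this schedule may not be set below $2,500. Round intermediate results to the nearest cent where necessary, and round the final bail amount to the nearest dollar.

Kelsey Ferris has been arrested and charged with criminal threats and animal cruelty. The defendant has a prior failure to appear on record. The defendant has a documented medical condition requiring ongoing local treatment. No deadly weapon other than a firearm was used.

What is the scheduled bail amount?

$34,713

Base amounts from the schedule: criminal threats $18,000; animal cruelty $28,500.
Stacking rule: highest base plus 35% of each additional charge. Highest is animal cruelty at $28,500. Additional: $18,000 × 35% = $6,300. Combined base = $28,500 + $6,300 = $34,800.
Documented medical condition requiring ongoing local treatment (−5%): $34,800 × 0.95 = $33,060.
Prior failure to appear (+5%): $33,060 × 1.05 = $34,713.
$34,713 is at or above the $2,500 minimum.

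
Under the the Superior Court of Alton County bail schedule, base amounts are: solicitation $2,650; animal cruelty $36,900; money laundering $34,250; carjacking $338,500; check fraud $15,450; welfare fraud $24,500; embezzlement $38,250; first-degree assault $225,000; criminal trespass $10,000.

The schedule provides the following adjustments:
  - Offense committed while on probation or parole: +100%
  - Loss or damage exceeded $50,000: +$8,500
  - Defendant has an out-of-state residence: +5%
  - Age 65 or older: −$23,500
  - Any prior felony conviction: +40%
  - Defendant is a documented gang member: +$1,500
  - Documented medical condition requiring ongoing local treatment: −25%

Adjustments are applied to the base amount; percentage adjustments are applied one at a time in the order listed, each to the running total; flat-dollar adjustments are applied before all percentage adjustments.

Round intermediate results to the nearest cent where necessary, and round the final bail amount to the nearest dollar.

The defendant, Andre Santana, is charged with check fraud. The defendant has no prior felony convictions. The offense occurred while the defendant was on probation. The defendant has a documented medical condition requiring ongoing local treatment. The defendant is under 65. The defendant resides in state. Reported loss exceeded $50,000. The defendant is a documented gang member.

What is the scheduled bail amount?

Base amounts from the schedule: check fraud $15,450.
Single charge. Combined base = $15,450.
Loss or damage exceeded $50,000 (+$8,500 flat): $15,450 + $8,500 = $23,950.
Defendant is a documented gang member (+$1,500 flat): $23,950 + $1,500 = $25,450.
Offense committed while on probation or parole (+100%): $25,450 × 2 = $50,900.
Documented medical condition requiring ongoing local treatment (−25%): $50,900 × 0.75 = $38,175.

$38,175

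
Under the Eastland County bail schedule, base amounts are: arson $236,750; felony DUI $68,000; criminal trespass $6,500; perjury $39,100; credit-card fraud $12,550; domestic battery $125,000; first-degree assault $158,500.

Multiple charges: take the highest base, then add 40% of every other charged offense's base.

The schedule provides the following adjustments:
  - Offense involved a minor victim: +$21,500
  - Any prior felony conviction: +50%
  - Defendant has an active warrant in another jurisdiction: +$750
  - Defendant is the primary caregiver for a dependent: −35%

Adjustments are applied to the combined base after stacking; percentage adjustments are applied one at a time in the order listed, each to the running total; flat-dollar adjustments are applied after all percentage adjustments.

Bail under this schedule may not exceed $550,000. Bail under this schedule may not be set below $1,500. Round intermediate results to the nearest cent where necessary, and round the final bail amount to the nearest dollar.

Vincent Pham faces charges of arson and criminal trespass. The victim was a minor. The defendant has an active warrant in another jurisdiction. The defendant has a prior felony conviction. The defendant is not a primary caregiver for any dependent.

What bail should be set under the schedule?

Base amounts from the schedule: arson $236,750; criminal trespass $6,500.
Stacking rule: highest base plus 40% of each additional charge. Highest is arson at $236,750. Additional: $6,500 × 40% = $2,600. Combined base = $236,750 + $2,600 = $239,350.
Any prior felony conviction (+50%): $239,350 × 1.5 = $359,025.
Offense involved a minor victim (+$21,500 flat): $359,025 + $21,500 = $380,525.
Defendant has an active warrant in another jurisdiction (+$750 flat): $380,525 + $750 = $381,275.
$381,275 is within the $550,000 maximum.
$381,275 is at or above the $1,500 minimum.

$381,275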